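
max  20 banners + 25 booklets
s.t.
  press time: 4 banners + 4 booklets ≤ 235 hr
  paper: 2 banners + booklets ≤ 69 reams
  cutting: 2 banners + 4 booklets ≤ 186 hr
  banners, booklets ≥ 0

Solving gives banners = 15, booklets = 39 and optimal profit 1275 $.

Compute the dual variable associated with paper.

5

Check each constraint at x*: press time 216/235 (slack 19); paper 69/69 (tight); cutting 186/186 (tight).
By complementary slackness, y = 0 for the non-binding constraint.
The binding rows give the dual system: 2·y_paper + 2·y_cutting = 20 and 1·y_paper + 4·y_cutting = 25.
This yields shadow prices y_paper = 5, y_cutting = 5.
Shadow price of paper = 5.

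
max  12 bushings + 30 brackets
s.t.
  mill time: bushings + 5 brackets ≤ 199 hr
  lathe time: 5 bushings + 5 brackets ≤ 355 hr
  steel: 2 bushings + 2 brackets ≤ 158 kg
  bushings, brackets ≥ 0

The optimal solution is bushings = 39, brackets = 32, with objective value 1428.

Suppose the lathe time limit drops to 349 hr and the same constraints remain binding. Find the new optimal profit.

1419

Binding: mill time and lathe time. Non-binding: steel (16 unused).
Since steel is not tight, its dual is 0.
From A_Bᵀ y = c: 1·y_mill time + 5·y_lathe time = 12; 5·y_mill time + 5·y_lathe time = 30.
This yields shadow prices y_mill time = 4.5, y_lathe time = 1.5.
Δz = y_lathe time·Δb = 1.5 × (-6) = -9, so new z* = 1428 − 9 = 1419.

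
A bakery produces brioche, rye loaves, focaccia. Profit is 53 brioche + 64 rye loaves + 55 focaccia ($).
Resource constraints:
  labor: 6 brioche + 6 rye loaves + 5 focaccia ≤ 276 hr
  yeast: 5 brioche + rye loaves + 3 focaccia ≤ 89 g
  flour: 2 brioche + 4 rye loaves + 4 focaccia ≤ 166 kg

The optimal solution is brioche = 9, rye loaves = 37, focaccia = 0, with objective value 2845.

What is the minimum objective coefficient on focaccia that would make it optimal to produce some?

57

Binding: labor and flour. Non-binding: yeast (7 unused).
By complementary slackness, y = 0 for the non-binding constraint.
Dual feasibility on the basic columns requires 6·y_labor + 2·y_flour = 53, 6·y_labor + 4·y_flour = 64.
This yields shadow prices y_labor = 7, y_flour = 5.5.
focaccia enters the basis when its profit ≥ yᵀa₃ = 7·5 + 5.5·4 = 57.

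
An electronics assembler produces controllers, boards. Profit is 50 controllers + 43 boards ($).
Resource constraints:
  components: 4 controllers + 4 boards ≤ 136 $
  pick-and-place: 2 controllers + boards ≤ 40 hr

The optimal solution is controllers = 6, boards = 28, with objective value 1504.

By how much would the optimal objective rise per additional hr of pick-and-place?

Both components and pick-and-place are binding at x*.
From A_Bᵀ y = c: 4·y_components + 2·y_pick-and-place = 50; 4·y_components + 1·y_pick-and-place = 43.
This yields shadow prices y_components = 9, y_pick-and-place = 7.
Shadow price of pick-and-place = 7.

7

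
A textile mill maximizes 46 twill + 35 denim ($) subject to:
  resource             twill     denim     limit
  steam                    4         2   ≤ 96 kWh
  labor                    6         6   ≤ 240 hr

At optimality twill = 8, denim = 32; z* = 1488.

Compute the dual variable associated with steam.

At the optimum: steam uses 96 of 96 (binding); labor uses 240 of 240 (binding).
From A_Bᵀ y = c: 4·y_steam + 6·y_labor = 46; 2·y_steam + 6·y_labor = 35.
→ y_steam = 5.5 and y_labor = 4.
Shadow price of steam = 5.5.

5.5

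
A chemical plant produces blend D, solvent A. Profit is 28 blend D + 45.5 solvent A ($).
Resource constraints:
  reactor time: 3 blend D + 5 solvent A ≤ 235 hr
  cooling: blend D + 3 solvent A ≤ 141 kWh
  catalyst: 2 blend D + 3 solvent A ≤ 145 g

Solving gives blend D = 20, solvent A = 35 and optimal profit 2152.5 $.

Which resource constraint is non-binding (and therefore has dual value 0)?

cooling

reactor time: 235/235 (binding)
cooling: 125/141 (slack 16)
catalyst: 145/145 (binding)
By complementary slackness, a constraint with positive slack has shadow price 0 → cooling.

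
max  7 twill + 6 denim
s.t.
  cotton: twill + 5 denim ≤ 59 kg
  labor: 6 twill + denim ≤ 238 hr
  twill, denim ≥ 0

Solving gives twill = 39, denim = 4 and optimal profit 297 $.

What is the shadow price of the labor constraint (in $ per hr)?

1

At the optimum: cotton uses 59 of 59 (binding); labor uses 238 of 238 (binding).
Dual feasibility on the basic columns requires 1·y_cotton + 6·y_labor = 7, 5·y_cotton + 1·y_labor = 6.
→ y_cotton = 1 and y_labor = 1.
Shadow price of labor = 1.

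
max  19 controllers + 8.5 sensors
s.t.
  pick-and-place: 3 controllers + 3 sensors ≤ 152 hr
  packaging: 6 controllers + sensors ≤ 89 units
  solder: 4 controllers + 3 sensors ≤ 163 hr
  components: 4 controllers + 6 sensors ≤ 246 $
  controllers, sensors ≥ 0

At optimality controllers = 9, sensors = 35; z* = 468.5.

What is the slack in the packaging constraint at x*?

0

packaging used = 6·9 + 1·35 = 89; slack = 89 − 89 = 0.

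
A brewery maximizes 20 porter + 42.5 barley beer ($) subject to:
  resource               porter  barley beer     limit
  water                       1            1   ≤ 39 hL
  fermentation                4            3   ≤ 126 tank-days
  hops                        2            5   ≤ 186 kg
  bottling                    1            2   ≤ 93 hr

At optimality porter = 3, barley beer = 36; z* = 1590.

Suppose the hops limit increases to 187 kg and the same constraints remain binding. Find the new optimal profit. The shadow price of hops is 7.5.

Δb = 1, so new z* = 1590 + (7.5)·(1) = 1590 + 7.5 = 1597.5.

1597.5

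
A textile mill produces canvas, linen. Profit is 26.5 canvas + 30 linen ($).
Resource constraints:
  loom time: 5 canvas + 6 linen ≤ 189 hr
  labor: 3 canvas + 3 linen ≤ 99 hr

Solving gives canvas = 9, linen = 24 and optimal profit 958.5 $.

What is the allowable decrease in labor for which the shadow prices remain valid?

Binding constraints: loom time, labor. The basis is B = [[5,6],[3,3]] with det -3.
Per unit decrease in labor, x* moves by d = (-2, 1.6667).
The basis stays optimal until canvas reaches 0; allowable decrease = 4.5 hr.

4.5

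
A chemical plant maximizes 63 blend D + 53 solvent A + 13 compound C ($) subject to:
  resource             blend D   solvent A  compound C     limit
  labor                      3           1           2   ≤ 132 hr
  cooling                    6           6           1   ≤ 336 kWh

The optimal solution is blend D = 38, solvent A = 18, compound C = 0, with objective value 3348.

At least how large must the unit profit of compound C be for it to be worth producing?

18

Both labor and cooling are binding at x*.
From A_Bᵀ y = c: 3·y_labor + 6·y_cooling = 63; 1·y_labor + 6·y_cooling = 53.
This yields shadow prices y_labor = 5, y_cooling = 8.
compound C enters the basis when its profit ≥ yᵀa₃ = 5·2 + 8·1 = 18.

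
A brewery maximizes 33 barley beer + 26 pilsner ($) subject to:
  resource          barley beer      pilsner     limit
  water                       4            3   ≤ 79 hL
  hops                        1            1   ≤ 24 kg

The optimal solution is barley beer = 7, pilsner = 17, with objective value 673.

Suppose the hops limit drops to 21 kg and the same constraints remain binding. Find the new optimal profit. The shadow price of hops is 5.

658

Δb = -3, so new z* = 673 + (5)·(-3) = 673 − 15 = 658.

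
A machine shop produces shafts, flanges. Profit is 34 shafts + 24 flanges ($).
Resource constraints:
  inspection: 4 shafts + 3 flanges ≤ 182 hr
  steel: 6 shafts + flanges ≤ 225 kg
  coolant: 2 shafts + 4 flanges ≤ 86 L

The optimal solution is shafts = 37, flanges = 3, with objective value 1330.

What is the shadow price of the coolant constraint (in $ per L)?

5

Check each constraint at x*: inspection 157/182 (slack 25); steel 225/225 (tight); coolant 86/86 (tight).
Since inspection is not tight, its dual is 0.
From A_Bᵀ y = c: 6·y_steel + 2·y_coolant = 34; 1·y_steel + 4·y_coolant = 24.
This yields shadow prices y_steel = 4, y_coolant = 5.
Shadow price of coolant = 5.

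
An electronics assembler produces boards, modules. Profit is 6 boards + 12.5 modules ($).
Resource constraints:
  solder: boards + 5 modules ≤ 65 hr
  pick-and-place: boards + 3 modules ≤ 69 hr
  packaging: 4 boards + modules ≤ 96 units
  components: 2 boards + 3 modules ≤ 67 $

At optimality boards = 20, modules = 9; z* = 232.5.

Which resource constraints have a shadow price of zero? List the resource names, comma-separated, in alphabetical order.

packaging, pick-and-place

solder: 65/65 (binding)
pick-and-place: 47/69 (slack 22)
packaging: 89/96 (slack 7)
components: 67/67 (binding)
By complementary slackness, a constraint with positive slack has shadow price 0 → packaging, pick-and-place.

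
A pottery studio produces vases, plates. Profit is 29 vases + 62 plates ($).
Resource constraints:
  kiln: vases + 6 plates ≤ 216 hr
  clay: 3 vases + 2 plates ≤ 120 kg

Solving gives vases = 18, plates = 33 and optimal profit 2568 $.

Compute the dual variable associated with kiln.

Check each constraint at x*: kiln 216/216 (tight); clay 120/120 (tight).
Dual feasibility on the basic columns requires 1·y_kiln + 3·y_clay = 29, 6·y_kiln + 2·y_clay = 62.
Solving: y_kiln = 8, y_clay = 7.
Shadow price of kiln = 8.

8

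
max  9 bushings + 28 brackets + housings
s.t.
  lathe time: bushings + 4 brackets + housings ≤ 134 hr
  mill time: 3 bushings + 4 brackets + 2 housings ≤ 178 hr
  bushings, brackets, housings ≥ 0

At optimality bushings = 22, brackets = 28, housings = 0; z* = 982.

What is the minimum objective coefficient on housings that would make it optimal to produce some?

At the optimum: lathe time uses 134 of 134 (binding); mill time uses 178 of 178 (binding).
The binding rows give the dual system: 1·y_lathe time + 3·y_mill time = 9 and 4·y_lathe time + 4·y_mill time = 28.
→ y_lathe time = 6 and y_mill time = 1.
housings enters the basis when its profit ≥ yᵀa₃ = 6·1 + 1·2 = 8.

8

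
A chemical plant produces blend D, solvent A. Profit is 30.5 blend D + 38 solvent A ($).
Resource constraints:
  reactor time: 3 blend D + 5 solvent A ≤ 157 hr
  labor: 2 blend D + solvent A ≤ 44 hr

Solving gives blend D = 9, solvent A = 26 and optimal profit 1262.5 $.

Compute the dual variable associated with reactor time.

6.5

At the optimum: reactor time uses 157 of 157 (binding); labor uses 44 of 44 (binding).
Dual feasibility on the basic columns requires 3·y_reactor time + 2·y_labor = 30.5, 5·y_reactor time + 1·y_labor = 38.
Solving: y_reactor time = 6.5, y_labor = 5.5.
Shadow price of reactor time = 6.5.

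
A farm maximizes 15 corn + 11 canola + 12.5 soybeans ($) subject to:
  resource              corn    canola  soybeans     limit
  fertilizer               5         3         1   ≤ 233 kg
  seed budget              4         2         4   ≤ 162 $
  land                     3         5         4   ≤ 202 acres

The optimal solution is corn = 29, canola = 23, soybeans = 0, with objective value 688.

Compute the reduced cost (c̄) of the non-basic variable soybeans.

-3.5

At the optimum: fertilizer uses 214 of 233 (slack = 19); seed budget uses 162 of 162 (binding); land uses 202 of 202 (binding).
By complementary slackness, y = 0 for the non-binding constraint.
From A_Bᵀ y = c: 4·y_seed budget + 3·y_land = 15; 2·y_seed budget + 5·y_land = 11.
This yields shadow prices y_seed budget = 3, y_land = 1.
Reduced cost of soybeans: c₃ − yᵀa₃ = 12.5 − (3·4 + 1·4) = 12.5 − 16 = -3.5.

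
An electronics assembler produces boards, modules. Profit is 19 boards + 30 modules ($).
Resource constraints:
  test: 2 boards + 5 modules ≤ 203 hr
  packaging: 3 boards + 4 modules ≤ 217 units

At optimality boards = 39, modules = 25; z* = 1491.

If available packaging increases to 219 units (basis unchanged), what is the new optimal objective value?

At the optimum: test uses 203 of 203 (binding); packaging uses 217 of 217 (binding).
The binding rows give the dual system: 2·y_test + 3·y_packaging = 19 and 5·y_test + 4·y_packaging = 30.
This yields shadow prices y_test = 2, y_packaging = 5.
Δz = y_packaging·Δb = 5 × (2) = 10, so new z* = 1491 + 10 = 1501.

1501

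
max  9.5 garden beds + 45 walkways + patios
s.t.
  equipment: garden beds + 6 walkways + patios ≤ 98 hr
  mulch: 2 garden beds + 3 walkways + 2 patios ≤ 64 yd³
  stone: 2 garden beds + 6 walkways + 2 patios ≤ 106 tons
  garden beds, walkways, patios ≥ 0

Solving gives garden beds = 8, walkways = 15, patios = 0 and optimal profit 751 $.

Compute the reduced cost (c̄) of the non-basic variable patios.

Check each constraint at x*: equipment 98/98 (tight); mulch 61/64 (slack 3); stone 106/106 (tight).
By complementary slackness, y = 0 for the non-binding constraint.
From A_Bᵀ y = c: 1·y_equipment + 2·y_stone = 9.5; 6·y_equipment + 6·y_stone = 45.
→ y_equipment = 5.5 and y_stone = 2.
Reduced cost of patios: c₃ − yᵀa₃ = 1 − (5.5·1 + 2·2) = 1 − 9.5 = -8.5.

-8.5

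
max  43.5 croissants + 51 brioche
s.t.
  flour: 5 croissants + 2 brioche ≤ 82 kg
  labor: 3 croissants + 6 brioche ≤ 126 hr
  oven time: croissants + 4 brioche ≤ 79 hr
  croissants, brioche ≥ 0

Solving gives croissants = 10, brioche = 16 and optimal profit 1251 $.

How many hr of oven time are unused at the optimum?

5

oven time used = 1·10 + 4·16 = 74; slack = 79 − 74 = 5.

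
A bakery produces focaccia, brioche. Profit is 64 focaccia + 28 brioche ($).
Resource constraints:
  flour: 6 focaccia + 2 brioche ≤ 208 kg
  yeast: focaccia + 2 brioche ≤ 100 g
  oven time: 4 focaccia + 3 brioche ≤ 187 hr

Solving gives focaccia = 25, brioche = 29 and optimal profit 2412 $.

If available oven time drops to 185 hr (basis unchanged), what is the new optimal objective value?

2404

Check each constraint at x*: flour 208/208 (tight); yeast 83/100 (slack 17); oven time 187/187 (tight).
Slack constraints have shadow price 0 (complementary slackness).
From A_Bᵀ y = c: 6·y_flour + 4·y_oven time = 64; 2·y_flour + 3·y_oven time = 28.
Solving: y_flour = 8, y_oven time = 4.
Δz = y_oven time·Δb = 4 × (-2) = -8, so new z* = 2412 − 8 = 2404.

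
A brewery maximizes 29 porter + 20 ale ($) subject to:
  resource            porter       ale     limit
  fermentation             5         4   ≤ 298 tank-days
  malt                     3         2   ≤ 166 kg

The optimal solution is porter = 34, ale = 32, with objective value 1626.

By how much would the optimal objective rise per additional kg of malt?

Both fermentation and malt are binding at x*.
Dual feasibility on the basic columns requires 5·y_fermentation + 3·y_malt = 29, 4·y_fermentation + 2·y_malt = 20.
Solving: y_fermentation = 1, y_malt = 8.
Shadow price of malt = 8.

8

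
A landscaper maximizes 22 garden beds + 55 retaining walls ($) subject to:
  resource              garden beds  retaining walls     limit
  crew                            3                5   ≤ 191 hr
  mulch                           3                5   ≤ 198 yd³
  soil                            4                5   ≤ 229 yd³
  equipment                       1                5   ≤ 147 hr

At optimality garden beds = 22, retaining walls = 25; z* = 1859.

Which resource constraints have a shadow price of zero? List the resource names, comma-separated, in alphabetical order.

mulch, soil

crew: 191/191 (binding)
mulch: 191/198 (slack 7)
soil: 213/229 (slack 16)
equipment: 147/147 (binding)
By complementary slackness, a constraint with positive slack has shadow price 0 → mulch, soil.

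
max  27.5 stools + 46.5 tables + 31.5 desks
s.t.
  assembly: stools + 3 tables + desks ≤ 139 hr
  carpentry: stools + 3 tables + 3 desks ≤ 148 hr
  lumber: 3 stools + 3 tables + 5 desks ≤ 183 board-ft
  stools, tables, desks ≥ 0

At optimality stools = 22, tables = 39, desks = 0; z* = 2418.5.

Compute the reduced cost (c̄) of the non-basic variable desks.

Binding: assembly and lumber. Non-binding: carpentry (9 unused).
Slack constraints have shadow price 0 (complementary slackness).
The binding rows give the dual system: 1·y_assembly + 3·y_lumber = 27.5 and 3·y_assembly + 3·y_lumber = 46.5.
Solving: y_assembly = 9.5, y_lumber = 6.
Reduced cost of desks: c₃ − yᵀa₃ = 31.5 − (9.5·1 + 6·5) = 31.5 − 39.5 = -8.

-8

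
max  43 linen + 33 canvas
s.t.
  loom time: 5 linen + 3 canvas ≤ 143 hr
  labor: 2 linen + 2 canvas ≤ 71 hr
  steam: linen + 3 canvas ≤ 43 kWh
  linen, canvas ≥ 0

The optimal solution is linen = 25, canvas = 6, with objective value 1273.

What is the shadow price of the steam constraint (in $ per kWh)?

Check each constraint at x*: loom time 143/143 (tight); labor 62/71 (slack 9); steam 43/43 (tight).
Slack constraints have shadow price 0 (complementary slackness).
The binding rows give the dual system: 5·y_loom time + 1·y_steam = 43 and 3·y_loom time + 3·y_steam = 33.
Solving: y_loom time = 8, y_steam = 3.
Shadow price of steam = 3.

3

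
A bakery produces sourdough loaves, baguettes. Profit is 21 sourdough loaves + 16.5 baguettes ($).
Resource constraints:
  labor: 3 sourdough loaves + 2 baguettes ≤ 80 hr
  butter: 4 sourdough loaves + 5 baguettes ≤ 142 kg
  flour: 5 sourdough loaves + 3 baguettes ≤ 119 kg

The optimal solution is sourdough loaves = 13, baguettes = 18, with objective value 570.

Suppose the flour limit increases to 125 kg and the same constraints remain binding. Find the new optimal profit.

588

At the optimum: labor uses 75 of 80 (slack = 5); butter uses 142 of 142 (binding); flour uses 119 of 119 (binding).
Slack constraints have shadow price 0 (complementary slackness).
The binding rows give the dual system: 4·y_butter + 5·y_flour = 21 and 5·y_butter + 3·y_flour = 16.5.
This yields shadow prices y_butter = 1.5, y_flour = 3.
Δz = y_flour·Δb = 3 × (6) = 18, so new z* = 570 + 18 = 588.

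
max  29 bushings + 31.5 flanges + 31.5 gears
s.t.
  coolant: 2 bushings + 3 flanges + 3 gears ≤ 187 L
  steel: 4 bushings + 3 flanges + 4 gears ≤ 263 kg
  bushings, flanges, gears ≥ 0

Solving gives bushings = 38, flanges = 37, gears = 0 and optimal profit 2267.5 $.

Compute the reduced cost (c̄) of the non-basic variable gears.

-4

Check each constraint at x*: coolant 187/187 (tight); steel 263/263 (tight).
The binding rows give the dual system: 2·y_coolant + 4·y_steel = 29 and 3·y_coolant + 3·y_steel = 31.5.
Solving: y_coolant = 6.5, y_steel = 4.
Reduced cost of gears: c₃ − yᵀa₃ = 31.5 − (6.5·3 + 4·4) = 31.5 − 35.5 = -4.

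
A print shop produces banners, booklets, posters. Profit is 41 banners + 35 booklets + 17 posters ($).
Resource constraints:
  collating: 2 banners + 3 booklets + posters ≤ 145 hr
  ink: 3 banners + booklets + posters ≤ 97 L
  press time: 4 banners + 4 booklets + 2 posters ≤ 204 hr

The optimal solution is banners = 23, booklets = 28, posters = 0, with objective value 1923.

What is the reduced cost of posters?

At the optimum: collating uses 130 of 145 (slack = 15); ink uses 97 of 97 (binding); press time uses 204 of 204 (binding).
Slack constraints have shadow price 0 (complementary slackness).
Dual feasibility on the basic columns requires 3·y_ink + 4·y_press time = 41, 1·y_ink + 4·y_press time = 35.
→ y_ink = 3 and y_press time = 8.
Reduced cost of posters: c₃ − yᵀa₃ = 17 − (3·1 + 8·2) = 17 − 19 = -2.

-2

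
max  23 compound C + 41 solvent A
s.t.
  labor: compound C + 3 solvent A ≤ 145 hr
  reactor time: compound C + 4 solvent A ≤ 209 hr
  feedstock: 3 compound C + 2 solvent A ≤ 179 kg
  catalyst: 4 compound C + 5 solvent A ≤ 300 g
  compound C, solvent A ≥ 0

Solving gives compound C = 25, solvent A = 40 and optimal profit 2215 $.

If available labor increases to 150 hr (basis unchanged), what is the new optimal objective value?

2250

Binding: labor and catalyst. Non-binding: reactor time (24 unused), feedstock (24 unused).
Slack constraints have shadow price 0 (complementary slackness).
Dual feasibility on the basic columns requires 1·y_labor + 4·y_catalyst = 23, 3·y_labor + 5·y_catalyst = 41.
This yields shadow prices y_labor = 7, y_catalyst = 4.
Δz = y_labor·Δb = 7 × (5) = 35, so new z* = 2215 + 35 = 2250.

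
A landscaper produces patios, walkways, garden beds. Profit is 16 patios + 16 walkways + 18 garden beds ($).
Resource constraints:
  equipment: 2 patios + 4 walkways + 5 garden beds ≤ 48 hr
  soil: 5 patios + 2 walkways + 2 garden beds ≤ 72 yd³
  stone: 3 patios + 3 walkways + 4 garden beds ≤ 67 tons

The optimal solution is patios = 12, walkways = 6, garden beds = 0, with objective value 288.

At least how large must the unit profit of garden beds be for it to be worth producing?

Check each constraint at x*: equipment 48/48 (tight); soil 72/72 (tight); stone 54/67 (slack 13).
Since stone is not tight, its dual is 0.
The binding rows give the dual system: 2·y_equipment + 5·y_soil = 16 and 4·y_equipment + 2·y_soil = 16.
This yields shadow prices y_equipment = 3, y_soil = 2.
garden beds enters the basis when its profit ≥ yᵀa₃ = 3·5 + 2·2 = 19.

19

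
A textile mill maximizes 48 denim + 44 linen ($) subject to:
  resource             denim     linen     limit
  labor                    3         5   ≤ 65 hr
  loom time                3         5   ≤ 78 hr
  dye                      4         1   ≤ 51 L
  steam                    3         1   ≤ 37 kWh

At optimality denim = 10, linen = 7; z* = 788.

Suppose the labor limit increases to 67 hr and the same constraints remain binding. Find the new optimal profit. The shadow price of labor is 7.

802

Δb = 2, so new z* = 788 + (7)·(2) = 788 + 14 = 802.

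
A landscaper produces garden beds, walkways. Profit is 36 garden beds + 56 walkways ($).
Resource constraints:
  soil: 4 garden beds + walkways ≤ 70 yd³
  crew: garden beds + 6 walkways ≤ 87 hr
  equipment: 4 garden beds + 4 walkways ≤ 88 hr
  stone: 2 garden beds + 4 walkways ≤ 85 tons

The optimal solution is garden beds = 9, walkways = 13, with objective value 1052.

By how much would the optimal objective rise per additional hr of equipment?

At the optimum: soil uses 49 of 70 (slack = 21); crew uses 87 of 87 (binding); equipment uses 88 of 88 (binding); stone uses 70 of 85 (slack = 15).
Slack constraints have shadow price 0 (complementary slackness).
Dual feasibility on the basic columns requires 1·y_crew + 4·y_equipment = 36, 6·y_crew + 4·y_equipment = 56.
→ y_crew = 4 and y_equipment = 8.
Shadow price of equipment = 8.

8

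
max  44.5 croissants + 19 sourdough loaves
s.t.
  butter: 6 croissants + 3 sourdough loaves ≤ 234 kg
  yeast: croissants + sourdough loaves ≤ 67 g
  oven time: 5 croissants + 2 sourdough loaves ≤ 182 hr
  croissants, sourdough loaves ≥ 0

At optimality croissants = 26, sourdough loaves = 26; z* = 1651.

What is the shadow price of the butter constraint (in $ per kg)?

2

At the optimum: butter uses 234 of 234 (binding); yeast uses 52 of 67 (slack = 15); oven time uses 182 of 182 (binding).
Slack constraints have shadow price 0 (complementary slackness).
The binding rows give the dual system: 6·y_butter + 5·y_oven time = 44.5 and 3·y_butter + 2·y_oven time = 19.
→ y_butter = 2 and y_oven time = 6.5.
Shadow price of butter = 2.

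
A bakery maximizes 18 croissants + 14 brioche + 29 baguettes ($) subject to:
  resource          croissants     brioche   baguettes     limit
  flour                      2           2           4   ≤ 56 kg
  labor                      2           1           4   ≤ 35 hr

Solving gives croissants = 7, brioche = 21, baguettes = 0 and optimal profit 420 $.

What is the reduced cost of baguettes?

-7

Check each constraint at x*: flour 56/56 (tight); labor 35/35 (tight).
From A_Bᵀ y = c: 2·y_flour + 2·y_labor = 18; 2·y_flour + 1·y_labor = 14.
Solving: y_flour = 5, y_labor = 4.
Reduced cost of baguettes: c₃ − yᵀa₃ = 29 − (5·4 + 4·4) = 29 − 36 = -7.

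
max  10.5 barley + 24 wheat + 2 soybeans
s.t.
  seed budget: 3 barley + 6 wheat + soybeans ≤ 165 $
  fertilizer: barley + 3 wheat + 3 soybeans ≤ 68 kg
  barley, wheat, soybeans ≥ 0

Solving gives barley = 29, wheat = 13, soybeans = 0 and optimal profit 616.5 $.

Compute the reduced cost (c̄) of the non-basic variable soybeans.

Check each constraint at x*: seed budget 165/165 (tight); fertilizer 68/68 (tight).
The binding rows give the dual system: 3·y_seed budget + 1·y_fertilizer = 10.5 and 6·y_seed budget + 3·y_fertilizer = 24.
→ y_seed budget = 2.5 and y_fertilizer = 3.
Reduced cost of soybeans: c₃ − yᵀa₃ = 2 − (2.5·1 + 3·3) = 2 − 11.5 = -9.5.

-9.5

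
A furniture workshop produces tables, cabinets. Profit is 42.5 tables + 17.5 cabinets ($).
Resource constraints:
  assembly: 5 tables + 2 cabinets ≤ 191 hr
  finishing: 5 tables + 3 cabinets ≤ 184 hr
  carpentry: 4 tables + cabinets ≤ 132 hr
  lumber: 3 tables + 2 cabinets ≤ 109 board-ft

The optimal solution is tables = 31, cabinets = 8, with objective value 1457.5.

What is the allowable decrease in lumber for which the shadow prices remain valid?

Binding constraints: carpentry, lumber. The basis is B = [[4,1],[3,2]] with det 5.
Per unit decrease in lumber, x* moves by d = (0.2, -0.8).
The basis stays optimal until cabinets reaches 0; allowable decrease = 10 board-ft.

10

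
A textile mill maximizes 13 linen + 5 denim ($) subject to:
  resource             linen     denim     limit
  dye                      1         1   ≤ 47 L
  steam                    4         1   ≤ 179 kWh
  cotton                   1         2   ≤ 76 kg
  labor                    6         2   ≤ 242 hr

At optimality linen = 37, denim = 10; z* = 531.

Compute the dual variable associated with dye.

Binding: dye and labor. Non-binding: steam (21 unused), cotton (19 unused).
By complementary slackness, y = 0 for the non-binding constraints.
From A_Bᵀ y = c: 1·y_dye + 6·y_labor = 13; 1·y_dye + 2·y_labor = 5.
→ y_dye = 1 and y_labor = 2.
Shadow price of dye = 1.

1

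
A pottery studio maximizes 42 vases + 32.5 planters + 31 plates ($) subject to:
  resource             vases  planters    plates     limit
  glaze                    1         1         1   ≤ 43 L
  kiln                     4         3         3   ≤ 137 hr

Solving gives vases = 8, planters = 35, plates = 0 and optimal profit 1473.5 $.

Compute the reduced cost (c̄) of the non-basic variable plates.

-1.5

At the optimum: glaze uses 43 of 43 (binding); kiln uses 137 of 137 (binding).
From A_Bᵀ y = c: 1·y_glaze + 4·y_kiln = 42; 1·y_glaze + 3·y_kiln = 32.5.
Solving: y_glaze = 4, y_kiln = 9.5.
Reduced cost of plates: c₃ − yᵀa₃ = 31 − (4·1 + 9.5·3) = 31 − 32.5 = -1.5.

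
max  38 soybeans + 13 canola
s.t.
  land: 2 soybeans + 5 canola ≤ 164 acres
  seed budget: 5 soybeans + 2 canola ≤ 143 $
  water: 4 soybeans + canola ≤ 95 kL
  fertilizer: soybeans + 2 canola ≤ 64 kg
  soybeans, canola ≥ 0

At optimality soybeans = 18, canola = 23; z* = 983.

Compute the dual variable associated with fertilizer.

Binding: water and fertilizer. Non-binding: land (13 unused), seed budget (7 unused).
Slack constraints have shadow price 0 (complementary slackness).
Dual feasibility on the basic columns requires 4·y_water + 1·y_fertilizer = 38, 1·y_water + 2·y_fertilizer = 13.
Solving: y_water = 9, y_fertilizer = 2.
Shadow price of fertilizer = 2.

2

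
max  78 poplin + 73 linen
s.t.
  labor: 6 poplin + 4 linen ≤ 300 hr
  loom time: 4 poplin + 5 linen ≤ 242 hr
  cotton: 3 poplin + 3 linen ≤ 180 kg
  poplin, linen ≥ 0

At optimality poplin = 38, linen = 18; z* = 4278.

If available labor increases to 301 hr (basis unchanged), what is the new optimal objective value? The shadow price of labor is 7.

Δb = 1, so new z* = 4278 + (7)·(1) = 4278 + 7 = 4285.

4285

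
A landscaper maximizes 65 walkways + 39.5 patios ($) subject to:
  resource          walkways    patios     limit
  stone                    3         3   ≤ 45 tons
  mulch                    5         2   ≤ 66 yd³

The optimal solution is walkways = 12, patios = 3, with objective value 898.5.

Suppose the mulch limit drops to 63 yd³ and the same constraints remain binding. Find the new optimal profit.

Both stone and mulch are binding at x*.
Dual feasibility on the basic columns requires 3·y_stone + 5·y_mulch = 65, 3·y_stone + 2·y_mulch = 39.5.
This yields shadow prices y_stone = 7.5, y_mulch = 8.5.
Δz = y_mulch·Δb = 8.5 × (-3) = -25.5, so new z* = 898.5 − 25.5 = 873.

873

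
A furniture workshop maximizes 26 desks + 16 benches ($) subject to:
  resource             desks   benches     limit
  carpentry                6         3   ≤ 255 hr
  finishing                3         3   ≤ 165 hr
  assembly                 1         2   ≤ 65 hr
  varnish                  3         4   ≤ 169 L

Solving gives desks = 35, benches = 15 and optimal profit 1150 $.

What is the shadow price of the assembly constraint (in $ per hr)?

Check each constraint at x*: carpentry 255/255 (tight); finishing 150/165 (slack 15); assembly 65/65 (tight); varnish 165/169 (slack 4).
Slack constraints have shadow price 0 (complementary slackness).
Dual feasibility on the basic columns requires 6·y_carpentry + 1·y_assembly = 26, 3·y_carpentry + 2·y_assembly = 16.
Solving: y_carpentry = 4, y_assembly = 2.
Shadow price of assembly = 2.

2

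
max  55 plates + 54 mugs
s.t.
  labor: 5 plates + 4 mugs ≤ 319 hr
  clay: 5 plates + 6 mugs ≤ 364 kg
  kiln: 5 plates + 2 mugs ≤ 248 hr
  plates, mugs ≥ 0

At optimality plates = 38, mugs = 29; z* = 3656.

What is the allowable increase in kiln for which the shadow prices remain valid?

26

Binding constraints: clay, kiln. The basis is B = [[5,6],[5,2]] with det -20.
Per unit increase in kiln, x* moves by d = (0.3, -0.25).
The basis stays optimal until labor becomes binding; allowable increase = 26 hr.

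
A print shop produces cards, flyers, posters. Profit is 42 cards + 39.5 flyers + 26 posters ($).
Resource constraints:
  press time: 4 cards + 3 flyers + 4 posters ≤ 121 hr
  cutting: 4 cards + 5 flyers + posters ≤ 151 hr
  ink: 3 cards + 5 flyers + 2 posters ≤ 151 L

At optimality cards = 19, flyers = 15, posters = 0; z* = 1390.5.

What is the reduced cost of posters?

-4

At the optimum: press time uses 121 of 121 (binding); cutting uses 151 of 151 (binding); ink uses 132 of 151 (slack = 19).
By complementary slackness, y = 0 for the non-binding constraint.
The binding rows give the dual system: 4·y_press time + 4·y_cutting = 42 and 3·y_press time + 5·y_cutting = 39.5.
Solving: y_press time = 6.5, y_cutting = 4.
Reduced cost of posters: c₃ − yᵀa₃ = 26 − (6.5·4 + 4·1) = 26 − 30 = -4.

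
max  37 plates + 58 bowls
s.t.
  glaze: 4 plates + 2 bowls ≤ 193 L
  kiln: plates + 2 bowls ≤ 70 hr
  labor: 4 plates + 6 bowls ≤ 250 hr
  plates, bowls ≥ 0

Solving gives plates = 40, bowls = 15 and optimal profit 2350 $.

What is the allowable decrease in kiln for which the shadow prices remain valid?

0.375

Binding constraints: kiln, labor. The basis is B = [[1,2],[4,6]] with det -2.
Per unit decrease in kiln, x* moves by d = (3, -2).
The basis stays optimal until glaze becomes binding; allowable decrease = 0.375 hr.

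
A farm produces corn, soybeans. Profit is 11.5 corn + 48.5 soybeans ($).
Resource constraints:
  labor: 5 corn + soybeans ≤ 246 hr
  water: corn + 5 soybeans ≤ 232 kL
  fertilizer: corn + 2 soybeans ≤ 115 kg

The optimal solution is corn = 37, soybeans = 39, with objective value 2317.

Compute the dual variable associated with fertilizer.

At the optimum: labor uses 224 of 246 (slack = 22); water uses 232 of 232 (binding); fertilizer uses 115 of 115 (binding).
By complementary slackness, y = 0 for the non-binding constraint.
Dual feasibility on the basic columns requires 1·y_water + 1·y_fertilizer = 11.5, 5·y_water + 2·y_fertilizer = 48.5.
Solving: y_water = 8.5, y_fertilizer = 3.
Shadow price of fertilizer = 3.

3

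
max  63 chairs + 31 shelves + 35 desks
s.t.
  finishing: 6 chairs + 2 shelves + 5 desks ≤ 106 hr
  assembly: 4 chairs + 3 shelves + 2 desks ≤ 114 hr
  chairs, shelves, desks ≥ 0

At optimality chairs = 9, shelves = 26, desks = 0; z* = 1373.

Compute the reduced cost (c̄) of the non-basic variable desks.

-9.5

Both finishing and assembly are binding at x*.
From A_Bᵀ y = c: 6·y_finishing + 4·y_assembly = 63; 2·y_finishing + 3·y_assembly = 31.
Solving: y_finishing = 6.5, y_assembly = 6.
Reduced cost of desks: c₃ − yᵀa₃ = 35 − (6.5·5 + 6·2) = 35 − 44.5 = -9.5.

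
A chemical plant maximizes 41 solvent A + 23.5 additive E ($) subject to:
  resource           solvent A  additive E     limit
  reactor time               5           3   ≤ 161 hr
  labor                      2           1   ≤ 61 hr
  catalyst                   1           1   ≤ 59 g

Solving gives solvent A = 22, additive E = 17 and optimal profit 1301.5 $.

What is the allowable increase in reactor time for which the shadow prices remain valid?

20

Binding constraints: reactor time, labor. The basis is B = [[5,3],[2,1]] with det -1.
Per unit increase in reactor time, x* moves by d = (-1, 2).
The basis stays optimal until catalyst becomes binding; allowable increase = 20 hr.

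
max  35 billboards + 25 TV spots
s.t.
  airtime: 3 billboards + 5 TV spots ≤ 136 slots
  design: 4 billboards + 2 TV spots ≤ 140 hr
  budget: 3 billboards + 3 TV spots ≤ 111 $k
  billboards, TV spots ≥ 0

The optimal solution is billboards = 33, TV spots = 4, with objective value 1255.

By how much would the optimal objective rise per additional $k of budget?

Binding: design and budget. Non-binding: airtime (17 unused).
Slack constraints have shadow price 0 (complementary slackness).
From A_Bᵀ y = c: 4·y_design + 3·y_budget = 35; 2·y_design + 3·y_budget = 25.
This yields shadow prices y_design = 5, y_budget = 5.
Shadow price of budget = 5.

5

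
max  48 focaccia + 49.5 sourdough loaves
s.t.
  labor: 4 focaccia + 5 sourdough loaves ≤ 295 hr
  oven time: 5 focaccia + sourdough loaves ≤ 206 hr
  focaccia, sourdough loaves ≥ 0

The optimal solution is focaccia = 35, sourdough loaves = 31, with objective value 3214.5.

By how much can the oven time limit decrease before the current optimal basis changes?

147

Binding constraints: labor, oven time. The basis is B = [[4,5],[5,1]] with det -21.
Per unit decrease in oven time, x* moves by d = (-0.2381, 0.1905).
The basis stays optimal until focaccia reaches 0; allowable decrease = 147 hr.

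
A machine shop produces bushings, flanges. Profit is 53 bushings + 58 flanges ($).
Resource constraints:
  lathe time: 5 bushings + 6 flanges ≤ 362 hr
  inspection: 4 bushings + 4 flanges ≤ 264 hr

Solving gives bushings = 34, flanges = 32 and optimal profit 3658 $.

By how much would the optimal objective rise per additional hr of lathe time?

Check each constraint at x*: lathe time 362/362 (tight); inspection 264/264 (tight).
From A_Bᵀ y = c: 5·y_lathe time + 4·y_inspection = 53; 6·y_lathe time + 4·y_inspection = 58.
→ y_lathe time = 5 and y_inspection = 7.
Shadow price of lathe time = 5.

5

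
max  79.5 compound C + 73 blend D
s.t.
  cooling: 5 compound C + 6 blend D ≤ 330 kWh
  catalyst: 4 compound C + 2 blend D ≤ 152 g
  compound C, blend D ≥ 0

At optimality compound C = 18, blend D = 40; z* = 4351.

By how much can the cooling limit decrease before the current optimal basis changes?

Binding constraints: cooling, catalyst. The basis is B = [[5,6],[4,2]] with det -14.
Per unit decrease in cooling, x* moves by d = (0.1429, -0.2857).
The basis stays optimal until blend D reaches 0; allowable decrease = 140 kWh.

140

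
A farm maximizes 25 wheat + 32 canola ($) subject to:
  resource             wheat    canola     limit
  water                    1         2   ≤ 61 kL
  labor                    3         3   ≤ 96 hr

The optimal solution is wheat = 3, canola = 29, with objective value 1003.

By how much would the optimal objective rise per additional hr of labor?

6

Both water and labor are binding at x*.
The binding rows give the dual system: 1·y_water + 3·y_labor = 25 and 2·y_water + 3·y_labor = 32.
This yields shadow prices y_water = 7, y_labor = 6.
Shadow price of labor = 6.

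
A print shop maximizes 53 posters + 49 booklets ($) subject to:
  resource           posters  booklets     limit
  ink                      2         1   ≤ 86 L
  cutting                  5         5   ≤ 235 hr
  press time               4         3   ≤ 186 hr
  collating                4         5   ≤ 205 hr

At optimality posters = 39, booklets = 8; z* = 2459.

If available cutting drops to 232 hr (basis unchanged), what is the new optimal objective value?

2432

Binding: ink and cutting. Non-binding: press time (6 unused), collating (9 unused).
By complementary slackness, y = 0 for the non-binding constraints.
From A_Bᵀ y = c: 2·y_ink + 5·y_cutting = 53; 1·y_ink + 5·y_cutting = 49.
→ y_ink = 4 and y_cutting = 9.
Δz = y_cutting·Δb = 9 × (-3) = -27, so new z* = 2459 − 27 = 2432.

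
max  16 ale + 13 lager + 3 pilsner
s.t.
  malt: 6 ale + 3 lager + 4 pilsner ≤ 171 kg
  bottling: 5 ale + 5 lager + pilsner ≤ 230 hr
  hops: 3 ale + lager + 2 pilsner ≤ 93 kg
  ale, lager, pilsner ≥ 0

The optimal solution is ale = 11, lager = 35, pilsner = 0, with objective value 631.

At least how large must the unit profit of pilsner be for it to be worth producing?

6

Binding: malt and bottling. Non-binding: hops (25 unused).
By complementary slackness, y = 0 for the non-binding constraint.
The binding rows give the dual system: 6·y_malt + 5·y_bottling = 16 and 3·y_malt + 5·y_bottling = 13.
→ y_malt = 1 and y_bottling = 2.
pilsner enters the basis when its profit ≥ yᵀa₃ = 1·4 + 2·1 = 6.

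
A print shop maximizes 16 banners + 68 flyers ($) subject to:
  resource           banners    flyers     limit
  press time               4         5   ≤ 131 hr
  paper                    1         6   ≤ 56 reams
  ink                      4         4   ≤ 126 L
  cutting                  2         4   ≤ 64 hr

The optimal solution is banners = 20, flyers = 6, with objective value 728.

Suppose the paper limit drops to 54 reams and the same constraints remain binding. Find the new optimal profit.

710

At the optimum: press time uses 110 of 131 (slack = 21); paper uses 56 of 56 (binding); ink uses 104 of 126 (slack = 22); cutting uses 64 of 64 (binding).
Slack constraints have shadow price 0 (complementary slackness).
Dual feasibility on the basic columns requires 1·y_paper + 2·y_cutting = 16, 6·y_paper + 4·y_cutting = 68.
→ y_paper = 9 and y_cutting = 3.5.
Δz = y_paper·Δb = 9 × (-2) = -18, so new z* = 728 − 18 = 710.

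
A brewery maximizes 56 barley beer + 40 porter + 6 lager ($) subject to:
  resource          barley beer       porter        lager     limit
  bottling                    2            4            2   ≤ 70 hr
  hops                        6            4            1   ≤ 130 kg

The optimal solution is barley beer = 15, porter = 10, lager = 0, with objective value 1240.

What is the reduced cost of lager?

-5

At the optimum: bottling uses 70 of 70 (binding); hops uses 130 of 130 (binding).
The binding rows give the dual system: 2·y_bottling + 6·y_hops = 56 and 4·y_bottling + 4·y_hops = 40.
→ y_bottling = 1 and y_hops = 9.
Reduced cost of lager: c₃ − yᵀa₃ = 6 − (1·2 + 9·1) = 6 − 11 = -5.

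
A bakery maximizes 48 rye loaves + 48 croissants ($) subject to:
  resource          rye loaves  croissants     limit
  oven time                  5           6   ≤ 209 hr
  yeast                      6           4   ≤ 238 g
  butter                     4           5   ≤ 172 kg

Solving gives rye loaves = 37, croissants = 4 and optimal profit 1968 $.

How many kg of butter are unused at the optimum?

butter used = 4·37 + 5·4 = 168; slack = 172 − 168 = 4.

4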